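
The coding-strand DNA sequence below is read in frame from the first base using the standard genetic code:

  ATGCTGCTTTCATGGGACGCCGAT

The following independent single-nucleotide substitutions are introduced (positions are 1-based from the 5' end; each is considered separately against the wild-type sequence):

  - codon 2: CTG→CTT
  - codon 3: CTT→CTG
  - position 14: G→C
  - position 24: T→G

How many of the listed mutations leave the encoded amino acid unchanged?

2

Codon 2: CTG (Leu) → CTT (Leu) — synonymous.
Codon 3: CTT (Leu) → CTG (Leu) — synonymous.
Codon 5: TGG (Trp) → TCG (Ser) — missense.
Codon 8: GAT (Asp) → GAG (Glu) — missense.
Synonymous: 2 of 4.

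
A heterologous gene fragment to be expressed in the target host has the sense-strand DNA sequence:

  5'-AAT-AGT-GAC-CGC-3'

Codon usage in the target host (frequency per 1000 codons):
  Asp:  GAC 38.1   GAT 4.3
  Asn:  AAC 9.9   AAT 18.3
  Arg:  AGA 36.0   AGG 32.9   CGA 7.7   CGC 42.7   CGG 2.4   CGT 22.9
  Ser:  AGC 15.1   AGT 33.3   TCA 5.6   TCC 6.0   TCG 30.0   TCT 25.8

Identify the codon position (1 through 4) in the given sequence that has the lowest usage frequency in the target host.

1

Codon 1 AAT (Asn): 18.3 per 1000.
Codon 2 AGT (Ser): 33.3 per 1000.
Codon 3 GAC (Asp): 38.1 per 1000.
Codon 4 CGC (Arg): 42.7 per 1000.
Lowest frequency is 18.3 at codon 1.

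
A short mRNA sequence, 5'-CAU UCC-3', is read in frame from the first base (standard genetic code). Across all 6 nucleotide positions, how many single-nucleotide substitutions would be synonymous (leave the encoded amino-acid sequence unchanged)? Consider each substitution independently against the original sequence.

Codon 1 (CAU, His): 1 synonymous substitution.
Codon 2 (UCC, Ser): 3 synonymous substitutions.
Total: 1 + 3 = 4.

4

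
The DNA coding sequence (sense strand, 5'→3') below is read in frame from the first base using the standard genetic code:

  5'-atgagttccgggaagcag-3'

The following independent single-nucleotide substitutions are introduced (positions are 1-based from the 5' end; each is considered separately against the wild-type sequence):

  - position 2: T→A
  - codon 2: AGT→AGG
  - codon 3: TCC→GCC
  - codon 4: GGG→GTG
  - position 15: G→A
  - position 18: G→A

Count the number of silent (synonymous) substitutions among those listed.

2

Codon 1: ATG (Met) → AAG (Lys) — missense.
Codon 2: AGT (Ser) → AGG (Arg) — missense.
Codon 3: TCC (Ser) → GCC (Ala) — missense.
Codon 4: GGG (Gly) → GTG (Val) — missense.
Codon 5: AAG (Lys) → AAA (Lys) — synonymous.
Codon 6: CAG (Gln) → CAA (Gln) — synonymous.
Synonymous: 2 of 6.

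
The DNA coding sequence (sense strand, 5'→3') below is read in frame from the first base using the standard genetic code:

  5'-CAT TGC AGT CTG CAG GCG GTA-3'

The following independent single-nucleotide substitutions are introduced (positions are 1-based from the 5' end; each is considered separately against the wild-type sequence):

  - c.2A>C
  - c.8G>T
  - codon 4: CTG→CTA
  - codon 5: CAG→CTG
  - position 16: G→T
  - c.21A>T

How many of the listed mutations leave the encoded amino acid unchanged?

Codon 1: CAT (His) → CCT (Pro) — missense.
Codon 3: AGT (Ser) → ATT (Ile) — missense.
Codon 4: CTG (Leu) → CTA (Leu) — synonymous.
Codon 5: CAG (Gln) → CTG (Leu) — missense.
Codon 6: GCG (Ala) → TCG (Ser) — missense.
Codon 7: GTA (Val) → GTT (Val) — synonymous.
Synonymous: 2 of 6.

2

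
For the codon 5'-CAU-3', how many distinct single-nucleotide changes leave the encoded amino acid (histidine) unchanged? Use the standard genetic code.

Position 1: none → 0 synonymous.
Position 2: none → 0 synonymous.
Position 3: CAC → 1 synonymous.
Total: 0 + 0 + 1 = 1.

1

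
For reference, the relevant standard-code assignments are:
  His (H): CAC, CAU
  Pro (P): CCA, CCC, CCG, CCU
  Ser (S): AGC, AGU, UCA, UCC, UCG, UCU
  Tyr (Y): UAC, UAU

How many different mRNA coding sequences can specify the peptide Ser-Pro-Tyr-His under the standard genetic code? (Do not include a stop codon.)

Ser: 6 codons.
Pro: 4 codons.
Tyr: 2 codons.
His: 2 codons.
6 × 4 × 2 × 2 = 96.

96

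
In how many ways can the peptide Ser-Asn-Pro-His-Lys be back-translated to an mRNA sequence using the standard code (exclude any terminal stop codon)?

Ser: 6 codons.
Asn: 2 codons.
Pro: 4 codons.
His: 2 codons.
Lys: 2 codons.
6 × 2 × 4 × 2 × 2 = 192.

192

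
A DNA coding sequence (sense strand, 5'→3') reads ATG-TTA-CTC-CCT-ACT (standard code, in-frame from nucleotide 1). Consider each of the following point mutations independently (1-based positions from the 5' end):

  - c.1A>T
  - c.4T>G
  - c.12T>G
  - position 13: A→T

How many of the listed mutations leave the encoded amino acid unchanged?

1

Codon 1: ATG (Met) → TTG (Leu) — missense.
Codon 2: TTA (Leu) → GTA (Val) — missense.
Codon 4: CCT (Pro) → CCG (Pro) — synonymous.
Codon 5: ACT (Thr) → TCT (Ser) — missense.
Synonymous: 1 of 4.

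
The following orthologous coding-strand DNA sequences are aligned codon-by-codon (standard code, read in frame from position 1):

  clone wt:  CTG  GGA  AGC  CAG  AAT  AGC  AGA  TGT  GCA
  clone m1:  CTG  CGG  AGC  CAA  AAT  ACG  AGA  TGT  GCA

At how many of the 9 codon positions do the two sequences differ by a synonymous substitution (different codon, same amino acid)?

1

Codon 1: CTG Leu / CTG Leu — identical.
Codon 2: GGA Gly / CGG Arg — nonsynonymous.
Codon 3: AGC Ser / AGC Ser — identical.
Codon 4: CAG Gln / CAA Gln — synonymous.
Codon 5: AAT Asn / AAT Asn — identical.
Codon 6: AGC Ser / ACG Thr — nonsynonymous.
Codon 7: AGA Arg / AGA Arg — identical.
Codon 8: TGT Cys / TGT Cys — identical.
Codon 9: GCA Ala / GCA Ala — identical.
Synonymous differences: 1.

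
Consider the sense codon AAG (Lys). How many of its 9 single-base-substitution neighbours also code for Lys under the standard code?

Position 1: none → 0 synonymous.
Position 2: none → 0 synonymous.
Position 3: AAA → 1 synonymous.
Total: 0 + 0 + 1 = 1.

1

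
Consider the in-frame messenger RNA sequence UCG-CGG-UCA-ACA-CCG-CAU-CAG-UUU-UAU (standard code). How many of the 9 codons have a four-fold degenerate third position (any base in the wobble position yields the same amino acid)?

5

Codon 1 UCG (Ser): third position 4-fold.
Codon 2 CGG (Arg): third position 4-fold.
Codon 3 UCA (Ser): third position 4-fold.
Codon 4 ACA (Thr): third position 4-fold.
Codon 5 CCG (Pro): third position 4-fold.
Codon 6 CAU (His): third position 2-fold.
Codon 7 CAG (Gln): third position 2-fold.
Codon 8 UUU (Phe): third position 2-fold.
Codon 9 UAU (Tyr): third position 2-fold.
Four-fold degenerate third positions: 5.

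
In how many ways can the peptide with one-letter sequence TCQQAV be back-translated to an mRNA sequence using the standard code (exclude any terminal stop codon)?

512

Thr: 4 codons.
Cys: 2 codons.
Gln: 2 codons.
Gln: 2 codons.
Ala: 4 codons.
Val: 4 codons.
4 × 2 × 2 × 2 × 4 × 4 = 512.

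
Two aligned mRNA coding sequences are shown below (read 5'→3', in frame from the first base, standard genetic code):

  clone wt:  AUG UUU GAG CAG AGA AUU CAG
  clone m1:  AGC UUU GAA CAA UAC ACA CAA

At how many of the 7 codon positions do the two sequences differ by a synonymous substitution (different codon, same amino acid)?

3

Codon 1: AUG Met / AGC Ser — nonsynonymous.
Codon 2: UUU Phe / UUU Phe — identical.
Codon 3: GAG Glu / GAA Glu — synonymous.
Codon 4: CAG Gln / CAA Gln — synonymous.
Codon 5: AGA Arg / UAC Tyr — nonsynonymous.
Codon 6: AUU Ile / ACA Thr — nonsynonymous.
Codon 7: CAG Gln / CAA Gln — synonymous.
Synonymous differences: 3.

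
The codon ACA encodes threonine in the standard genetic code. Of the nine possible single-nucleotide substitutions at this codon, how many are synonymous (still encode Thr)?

Position 1: none → 0 synonymous.
Position 2: none → 0 synonymous.
Position 3: ACU, ACC, ACG → 3 synonymous.
Total: 0 + 0 + 3 = 3.

3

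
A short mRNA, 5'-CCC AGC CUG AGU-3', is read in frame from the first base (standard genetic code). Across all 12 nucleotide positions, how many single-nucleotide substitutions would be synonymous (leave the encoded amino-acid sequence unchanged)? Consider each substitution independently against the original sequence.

9

Codon 1 (CCC, Pro): 3 synonymous substitutions.
Codon 2 (AGC, Ser): 1 synonymous substitution.
Codon 3 (CUG, Leu): 4 synonymous substitutions.
Codon 4 (AGU, Ser): 1 synonymous substitution.
Total: 3 + 1 + 4 + 1 = 9.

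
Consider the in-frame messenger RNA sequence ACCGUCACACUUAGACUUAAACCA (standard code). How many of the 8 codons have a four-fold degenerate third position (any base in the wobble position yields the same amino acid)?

6

Codon 1 ACC (Thr): third position 4-fold.
Codon 2 GUC (Val): third position 4-fold.
Codon 3 ACA (Thr): third position 4-fold.
Codon 4 CUU (Leu): third position 4-fold.
Codon 5 AGA (Arg): third position 2-fold.
Codon 6 CUU (Leu): third position 4-fold.
Codon 7 AAA (Lys): third position 2-fold.
Codon 8 CCA (Pro): third position 4-fold.
Four-fold degenerate third positions: 6.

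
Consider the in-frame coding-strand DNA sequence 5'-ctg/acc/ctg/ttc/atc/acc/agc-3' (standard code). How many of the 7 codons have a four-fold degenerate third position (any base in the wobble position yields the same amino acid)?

4

Codon 1 CTG (Leu): third position 4-fold.
Codon 2 ACC (Thr): third position 4-fold.
Codon 3 CTG (Leu): third position 4-fold.
Codon 4 TTC (Phe): third position 2-fold.
Codon 5 ATC (Ile): third position 3-fold.
Codon 6 ACC (Thr): third position 4-fold.
Codon 7 AGC (Ser): third position 2-fold.
Four-fold degenerate third positions: 4.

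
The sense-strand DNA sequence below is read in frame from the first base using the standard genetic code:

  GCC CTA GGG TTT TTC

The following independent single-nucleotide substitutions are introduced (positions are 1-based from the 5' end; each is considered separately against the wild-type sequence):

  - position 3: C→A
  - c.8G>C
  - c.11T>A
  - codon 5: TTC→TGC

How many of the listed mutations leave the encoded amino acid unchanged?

1

Codon 1: GCC (Ala) → GCA (Ala) — synonymous.
Codon 3: GGG (Gly) → GCG (Ala) — missense.
Codon 4: TTT (Phe) → TAT (Tyr) — missense.
Codon 5: TTC (Phe) → TGC (Cys) — missense.
Synonymous: 1 of 4.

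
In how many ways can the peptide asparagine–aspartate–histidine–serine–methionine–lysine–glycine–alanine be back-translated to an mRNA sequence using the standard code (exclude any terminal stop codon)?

1536

Asn: 2 codons.
Asp: 2 codons.
His: 2 codons.
Ser: 6 codons.
Met: 1 codon.
Lys: 2 codons.
Gly: 4 codons.
Ala: 4 codons.
2 × 2 × 2 × 6 × 1 × 2 × 4 × 4 = 1536.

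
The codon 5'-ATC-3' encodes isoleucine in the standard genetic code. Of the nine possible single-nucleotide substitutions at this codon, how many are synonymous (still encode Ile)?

2

Position 1: none → 0 synonymous.
Position 2: none → 0 synonymous.
Position 3: ATT, ATA → 2 synonymous.
Total: 0 + 0 + 2 = 2.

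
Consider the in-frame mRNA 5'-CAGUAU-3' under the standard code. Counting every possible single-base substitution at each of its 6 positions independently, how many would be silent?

2

Codon 1 (CAG, Gln): 1 synonymous substitution.
Codon 2 (UAU, Tyr): 1 synonymous substitution.
Total: 1 + 1 = 2.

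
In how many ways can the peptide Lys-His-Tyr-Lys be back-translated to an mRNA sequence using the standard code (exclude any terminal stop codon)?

16

Lys: 2 codons.
His: 2 codons.
Tyr: 2 codons.
Lys: 2 codons.
2 × 2 × 2 × 2 = 16.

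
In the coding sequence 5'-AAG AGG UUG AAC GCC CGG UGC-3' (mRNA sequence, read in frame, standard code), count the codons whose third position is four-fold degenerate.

2

Codon 1 AAG (Lys): third position 2-fold.
Codon 2 AGG (Arg): third position 2-fold.
Codon 3 UUG (Leu): third position 2-fold.
Codon 4 AAC (Asn): third position 2-fold.
Codon 5 GCC (Ala): third position 4-fold.
Codon 6 CGG (Arg): third position 4-fold.
Codon 7 UGC (Cys): third position 2-fold.
Four-fold degenerate third positions: 2.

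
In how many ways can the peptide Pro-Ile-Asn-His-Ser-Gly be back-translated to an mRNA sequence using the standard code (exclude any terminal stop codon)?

1152

Pro: 4 codons.
Ile: 3 codons.
Asn: 2 codons.
His: 2 codons.
Ser: 6 codons.
Gly: 4 codons.
4 × 3 × 2 × 2 × 6 × 4 = 1152.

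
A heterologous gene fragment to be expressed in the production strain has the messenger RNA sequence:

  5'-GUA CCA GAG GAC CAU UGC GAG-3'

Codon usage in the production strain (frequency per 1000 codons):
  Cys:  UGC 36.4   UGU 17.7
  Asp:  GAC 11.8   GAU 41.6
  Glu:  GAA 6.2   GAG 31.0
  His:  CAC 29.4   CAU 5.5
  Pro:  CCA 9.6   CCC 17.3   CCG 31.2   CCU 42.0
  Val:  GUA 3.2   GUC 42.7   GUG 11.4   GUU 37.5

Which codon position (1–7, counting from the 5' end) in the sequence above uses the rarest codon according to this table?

1

Codon 1 GUA (Val): 3.2 per 1000.
Codon 2 CCA (Pro): 9.6 per 1000.
Codon 3 GAG (Glu): 31.0 per 1000.
Codon 4 GAC (Asp): 11.8 per 1000.
Codon 5 CAU (His): 5.5 per 1000.
Codon 6 UGC (Cys): 36.4 per 1000.
Codon 7 GAG (Glu): 31.0 per 1000.
Lowest frequency is 3.2 at codon 1.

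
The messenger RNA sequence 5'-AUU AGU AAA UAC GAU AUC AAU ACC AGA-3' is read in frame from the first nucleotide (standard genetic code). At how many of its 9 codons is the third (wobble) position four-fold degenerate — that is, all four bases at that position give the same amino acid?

1

Codon 1 AUU (Ile): third position 3-fold.
Codon 2 AGU (Ser): third position 2-fold.
Codon 3 AAA (Lys): third position 2-fold.
Codon 4 UAC (Tyr): third position 2-fold.
Codon 5 GAU (Asp): third position 2-fold.
Codon 6 AUC (Ile): third position 3-fold.
Codon 7 AAU (Asn): third position 2-fold.
Codon 8 ACC (Thr): third position 4-fold.
Codon 9 AGA (Arg): third position 2-fold.
Four-fold degenerate third positions: 1.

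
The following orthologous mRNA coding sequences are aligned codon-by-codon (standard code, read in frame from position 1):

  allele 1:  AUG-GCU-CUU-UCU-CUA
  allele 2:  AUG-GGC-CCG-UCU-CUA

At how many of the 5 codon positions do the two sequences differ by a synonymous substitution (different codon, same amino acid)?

Codon 1: AUG Met / AUG Met — identical.
Codon 2: GCU Ala / GGC Gly — nonsynonymous.
Codon 3: CUU Leu / CCG Pro — nonsynonymous.
Codon 4: UCU Ser / UCU Ser — identical.
Codon 5: CUA Leu / CUA Leu — identical.
Synonymous differences: 0.

0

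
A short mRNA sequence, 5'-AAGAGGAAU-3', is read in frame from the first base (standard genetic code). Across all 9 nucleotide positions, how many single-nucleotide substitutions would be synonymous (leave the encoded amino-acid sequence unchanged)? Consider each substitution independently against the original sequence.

4

Codon 1 (AAG, Lys): 1 synonymous substitution.
Codon 2 (AGG, Arg): 2 synonymous substitutions.
Codon 3 (AAU, Asn): 1 synonymous substitution.
Total: 1 + 2 + 1 = 4.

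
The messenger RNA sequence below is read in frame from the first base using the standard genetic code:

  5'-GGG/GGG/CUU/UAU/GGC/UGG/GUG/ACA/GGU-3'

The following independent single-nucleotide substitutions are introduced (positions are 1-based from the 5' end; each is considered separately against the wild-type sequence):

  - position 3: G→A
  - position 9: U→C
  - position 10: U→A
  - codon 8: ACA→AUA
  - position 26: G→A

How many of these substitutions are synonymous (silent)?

2

Codon 1: GGG (Gly) → GGA (Gly) — synonymous.
Codon 3: CUU (Leu) → CUC (Leu) — synonymous.
Codon 4: UAU (Tyr) → AAU (Asn) — missense.
Codon 8: ACA (Thr) → AUA (Ile) — missense.
Codon 9: GGU (Gly) → GAU (Asp) — missense.
Synonymous: 2 of 5.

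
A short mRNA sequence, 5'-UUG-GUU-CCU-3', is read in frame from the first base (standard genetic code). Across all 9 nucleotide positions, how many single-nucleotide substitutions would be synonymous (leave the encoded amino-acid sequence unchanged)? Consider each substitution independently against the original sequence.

Codon 1 (UUG, Leu): 2 synonymous substitutions.
Codon 2 (GUU, Val): 3 synonymous substitutions.
Codon 3 (CCU, Pro): 3 synonymous substitutions.
Total: 2 + 3 + 3 = 8.

8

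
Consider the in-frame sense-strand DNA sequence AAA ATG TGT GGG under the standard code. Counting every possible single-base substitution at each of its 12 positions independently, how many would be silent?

5

Codon 1 (AAA, Lys): 1 synonymous substitution.
Codon 2 (ATG, Met): 0 synonymous substitutions.
Codon 3 (TGT, Cys): 1 synonymous substitution.
Codon 4 (GGG, Gly): 3 synonymous substitutions.
Total: 1 + 0 + 1 + 3 = 5.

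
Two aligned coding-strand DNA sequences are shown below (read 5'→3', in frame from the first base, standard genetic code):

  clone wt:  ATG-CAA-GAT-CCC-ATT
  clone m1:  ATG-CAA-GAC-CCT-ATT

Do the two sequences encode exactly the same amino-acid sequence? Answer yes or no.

Codon 1: ATG Met / ATG Met — identical.
Codon 2: CAA Gln / CAA Gln — identical.
Codon 3: GAT Asp / GAC Asp — synonymous.
Codon 4: CCC Pro / CCT Pro — synonymous.
Codon 5: ATT Ile / ATT Ile — identical.
Nonsynonymous differences: 0 → same protein.

yes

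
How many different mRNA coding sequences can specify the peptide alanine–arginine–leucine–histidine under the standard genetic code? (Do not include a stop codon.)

288

Ala: 4 codons.
Arg: 6 codons.
Leu: 6 codons.
His: 2 codons.
4 × 6 × 6 × 2 = 288.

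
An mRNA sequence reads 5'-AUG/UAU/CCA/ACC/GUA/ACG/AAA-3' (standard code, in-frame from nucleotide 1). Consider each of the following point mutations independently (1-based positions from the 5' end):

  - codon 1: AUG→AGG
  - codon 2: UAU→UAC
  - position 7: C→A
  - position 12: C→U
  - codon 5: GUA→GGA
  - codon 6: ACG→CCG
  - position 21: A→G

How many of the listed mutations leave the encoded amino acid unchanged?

Codon 1: AUG (Met) → AGG (Arg) — missense.
Codon 2: UAU (Tyr) → UAC (Tyr) — synonymous.
Codon 3: CCA (Pro) → ACA (Thr) — missense.
Codon 4: ACC (Thr) → ACU (Thr) — synonymous.
Codon 5: GUA (Val) → GGA (Gly) — missense.
Codon 6: ACG (Thr) → CCG (Pro) — missense.
Codon 7: AAA (Lys) → AAG (Lys) — synonymous.
Synonymous: 3 of 7.

3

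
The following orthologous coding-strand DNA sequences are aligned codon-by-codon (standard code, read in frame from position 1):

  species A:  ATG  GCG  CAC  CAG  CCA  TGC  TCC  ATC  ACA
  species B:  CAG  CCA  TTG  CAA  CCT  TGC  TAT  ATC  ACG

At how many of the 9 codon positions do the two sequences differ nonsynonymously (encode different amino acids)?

Codon 1: ATG Met / CAG Gln — nonsynonymous.
Codon 2: GCG Ala / CCA Pro — nonsynonymous.
Codon 3: CAC His / TTG Leu — nonsynonymous.
Codon 4: CAG Gln / CAA Gln — synonymous.
Codon 5: CCA Pro / CCT Pro — synonymous.
Codon 6: TGC Cys / TGC Cys — identical.
Codon 7: TCC Ser / TAT Tyr — nonsynonymous.
Codon 8: ATC Ile / ATC Ile — identical.
Codon 9: ACA Thr / ACG Thr — synonymous.
Nonsynonymous differences: 4.

4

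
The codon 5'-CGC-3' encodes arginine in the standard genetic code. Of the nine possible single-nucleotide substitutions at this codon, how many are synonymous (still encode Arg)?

Position 1: none → 0 synonymous.
Position 2: none → 0 synonymous.
Position 3: CGU, CGA, CGG → 3 synonymous.
Total: 0 + 0 + 3 = 3.

3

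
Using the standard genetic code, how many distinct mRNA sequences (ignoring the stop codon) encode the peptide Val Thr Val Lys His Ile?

Val: 4 codons.
Thr: 4 codons.
Val: 4 codons.
Lys: 2 codons.
His: 2 codons.
Ile: 3 codons.
4 × 4 × 4 × 2 × 2 × 3 = 768.

768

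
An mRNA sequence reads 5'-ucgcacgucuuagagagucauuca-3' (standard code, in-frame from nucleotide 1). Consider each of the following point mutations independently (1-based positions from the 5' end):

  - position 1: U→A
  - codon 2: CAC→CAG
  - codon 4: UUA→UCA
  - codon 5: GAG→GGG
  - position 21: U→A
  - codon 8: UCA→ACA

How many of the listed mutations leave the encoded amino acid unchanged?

0

Codon 1: UCG (Ser) → ACG (Thr) — missense.
Codon 2: CAC (His) → CAG (Gln) — missense.
Codon 4: UUA (Leu) → UCA (Ser) — missense.
Codon 5: GAG (Glu) → GGG (Gly) — missense.
Codon 7: CAU (His) → CAA (Gln) — missense.
Codon 8: UCA (Ser) → ACA (Thr) — missense.
Synonymous: 0 of 6.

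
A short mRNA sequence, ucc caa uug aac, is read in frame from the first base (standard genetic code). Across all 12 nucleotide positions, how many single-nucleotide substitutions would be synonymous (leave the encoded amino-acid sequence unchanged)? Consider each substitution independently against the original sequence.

Codon 1 (UCC, Ser): 3 synonymous substitutions.
Codon 2 (CAA, Gln): 1 synonymous substitution.
Codon 3 (UUG, Leu): 2 synonymous substitutions.
Codon 4 (AAC, Asn): 1 synonymous substitution.
Total: 3 + 1 + 2 + 1 = 7.

7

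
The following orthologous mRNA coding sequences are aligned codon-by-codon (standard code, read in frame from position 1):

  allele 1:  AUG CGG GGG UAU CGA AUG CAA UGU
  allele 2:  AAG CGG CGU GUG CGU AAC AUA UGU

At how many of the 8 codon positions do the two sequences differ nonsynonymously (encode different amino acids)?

5

Codon 1: AUG Met / AAG Lys — nonsynonymous.
Codon 2: CGG Arg / CGG Arg — identical.
Codon 3: GGG Gly / CGU Arg — nonsynonymous.
Codon 4: UAU Tyr / GUG Val — nonsynonymous.
Codon 5: CGA Arg / CGU Arg — synonymous.
Codon 6: AUG Met / AAC Asn — nonsynonymous.
Codon 7: CAA Gln / AUA Ile — nonsynonymous.
Codon 8: UGU Cys / UGU Cys — identical.
Nonsynonymous differences: 5.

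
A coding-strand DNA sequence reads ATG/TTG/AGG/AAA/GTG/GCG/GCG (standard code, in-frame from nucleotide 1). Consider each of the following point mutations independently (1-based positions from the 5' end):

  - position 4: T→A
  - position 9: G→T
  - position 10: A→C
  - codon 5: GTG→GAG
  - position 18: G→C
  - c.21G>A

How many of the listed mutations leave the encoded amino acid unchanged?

Codon 2: TTG (Leu) → ATG (Met) — missense.
Codon 3: AGG (Arg) → AGT (Ser) — missense.
Codon 4: AAA (Lys) → CAA (Gln) — missense.
Codon 5: GTG (Val) → GAG (Glu) — missense.
Codon 6: GCG (Ala) → GCC (Ala) — synonymous.
Codon 7: GCG (Ala) → GCA (Ala) — synonymous.
Synonymous: 2 of 6.

2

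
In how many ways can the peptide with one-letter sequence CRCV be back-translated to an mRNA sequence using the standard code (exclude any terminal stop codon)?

96

Cys: 2 codons.
Arg: 6 codons.
Cys: 2 codons.
Val: 4 codons.
2 × 6 × 2 × 4 = 96.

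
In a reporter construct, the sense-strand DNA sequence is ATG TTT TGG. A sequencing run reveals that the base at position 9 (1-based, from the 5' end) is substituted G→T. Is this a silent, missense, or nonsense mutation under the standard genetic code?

Position 9 falls in codon 3: TGG → Trp.
After the substitution the codon is TGT → Cys.
Trp ≠ Cys, so this is a missense mutation.

missense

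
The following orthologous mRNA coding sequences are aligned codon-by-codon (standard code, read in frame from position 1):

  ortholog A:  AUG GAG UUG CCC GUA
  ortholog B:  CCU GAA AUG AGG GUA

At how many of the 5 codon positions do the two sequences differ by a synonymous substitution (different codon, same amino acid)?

1

Codon 1: AUG Met / CCU Pro — nonsynonymous.
Codon 2: GAG Glu / GAA Glu — synonymous.
Codon 3: UUG Leu / AUG Met — nonsynonymous.
Codon 4: CCC Pro / AGG Arg — nonsynonymous.
Codon 5: GUA Val / GUA Val — identical.
Synonymous differences: 1.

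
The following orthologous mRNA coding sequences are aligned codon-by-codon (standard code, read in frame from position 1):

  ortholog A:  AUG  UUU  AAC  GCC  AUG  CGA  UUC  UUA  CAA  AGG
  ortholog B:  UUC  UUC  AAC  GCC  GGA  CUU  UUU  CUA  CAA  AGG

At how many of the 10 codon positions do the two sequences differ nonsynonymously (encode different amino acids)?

3

Codon 1: AUG Met / UUC Phe — nonsynonymous.
Codon 2: UUU Phe / UUC Phe — synonymous.
Codon 3: AAC Asn / AAC Asn — identical.
Codon 4: GCC Ala / GCC Ala — identical.
Codon 5: AUG Met / GGA Gly — nonsynonymous.
Codon 6: CGA Arg / CUU Leu — nonsynonymous.
Codon 7: UUC Phe / UUU Phe — synonymous.
Codon 8: UUA Leu / CUA Leu — synonymous.
Codon 9: CAA Gln / CAA Gln — identical.
Codon 10: AGG Arg / AGG Arg — identical.
Nonsynonymous differences: 3.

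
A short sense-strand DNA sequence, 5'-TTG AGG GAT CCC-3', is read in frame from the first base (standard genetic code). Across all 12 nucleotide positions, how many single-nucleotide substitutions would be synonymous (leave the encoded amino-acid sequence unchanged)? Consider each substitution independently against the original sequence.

Codon 1 (TTG, Leu): 2 synonymous substitutions.
Codon 2 (AGG, Arg): 2 synonymous substitutions.
Codon 3 (GAT, Asp): 1 synonymous substitution.
Codon 4 (CCC, Pro): 3 synonymous substitutions.
Total: 2 + 2 + 1 + 3 = 8.

8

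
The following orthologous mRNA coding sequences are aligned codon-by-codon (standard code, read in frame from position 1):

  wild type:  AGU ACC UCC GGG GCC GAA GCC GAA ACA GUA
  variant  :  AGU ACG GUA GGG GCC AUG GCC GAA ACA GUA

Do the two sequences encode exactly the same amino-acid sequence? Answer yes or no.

Codon 1: AGU Ser / AGU Ser — identical.
Codon 2: ACC Thr / ACG Thr — synonymous.
Codon 3: UCC Ser / GUA Val — nonsynonymous.
Codon 4: GGG Gly / GGG Gly — identical.
Codon 5: GCC Ala / GCC Ala — identical.
Codon 6: GAA Glu / AUG Met — nonsynonymous.
Codon 7: GCC Ala / GCC Ala — identical.
Codon 8: GAA Glu / GAA Glu — identical.
Codon 9: ACA Thr / ACA Thr — identical.
Codon 10: GUA Val / GUA Val — identical.
Nonsynonymous differences: 2 → different protein.

no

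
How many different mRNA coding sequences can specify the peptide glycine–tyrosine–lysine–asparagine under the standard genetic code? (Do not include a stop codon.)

32

Gly: 4 codons.
Tyr: 2 codons.
Lys: 2 codons.
Asn: 2 codons.
4 × 2 × 2 × 2 = 32.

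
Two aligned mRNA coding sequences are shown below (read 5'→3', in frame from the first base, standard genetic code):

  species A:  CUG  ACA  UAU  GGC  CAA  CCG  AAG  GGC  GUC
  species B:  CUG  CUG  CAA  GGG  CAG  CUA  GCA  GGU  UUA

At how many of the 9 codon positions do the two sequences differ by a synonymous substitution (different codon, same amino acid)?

3

Codon 1: CUG Leu / CUG Leu — identical.
Codon 2: ACA Thr / CUG Leu — nonsynonymous.
Codon 3: UAU Tyr / CAA Gln — nonsynonymous.
Codon 4: GGC Gly / GGG Gly — synonymous.
Codon 5: CAA Gln / CAG Gln — synonymous.
Codon 6: CCG Pro / CUA Leu — nonsynonymous.
Codon 7: AAG Lys / GCA Ala — nonsynonymous.
Codon 8: GGC Gly / GGU Gly — synonymous.
Codon 9: GUC Val / UUA Leu — nonsynonymous.
Synonymous differences: 3.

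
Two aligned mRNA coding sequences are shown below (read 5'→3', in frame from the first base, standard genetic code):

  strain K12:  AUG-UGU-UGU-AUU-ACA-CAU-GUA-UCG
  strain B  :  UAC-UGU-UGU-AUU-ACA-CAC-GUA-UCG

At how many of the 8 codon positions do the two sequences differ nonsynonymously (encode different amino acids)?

1

Codon 1: AUG Met / UAC Tyr — nonsynonymous.
Codon 2: UGU Cys / UGU Cys — identical.
Codon 3: UGU Cys / UGU Cys — identical.
Codon 4: AUU Ile / AUU Ile — identical.
Codon 5: ACA Thr / ACA Thr — identical.
Codon 6: CAU His / CAC His — synonymous.
Codon 7: GUA Val / GUA Val — identical.
Codon 8: UCG Ser / UCG Ser — identical.
Nonsynonymous differences: 1.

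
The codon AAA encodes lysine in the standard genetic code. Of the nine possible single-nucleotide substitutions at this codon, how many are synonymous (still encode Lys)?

Position 1: none → 0 synonymous.
Position 2: none → 0 synonymous.
Position 3: AAG → 1 synonymous.
Total: 0 + 0 + 1 = 1.

1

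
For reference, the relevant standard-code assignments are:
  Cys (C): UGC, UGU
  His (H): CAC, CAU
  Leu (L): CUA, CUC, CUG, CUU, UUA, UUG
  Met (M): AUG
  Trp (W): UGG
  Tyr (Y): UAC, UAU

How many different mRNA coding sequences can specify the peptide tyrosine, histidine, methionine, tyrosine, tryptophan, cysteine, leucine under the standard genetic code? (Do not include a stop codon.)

96

Tyr: 2 codons.
His: 2 codons.
Met: 1 codon.
Tyr: 2 codons.
Trp: 1 codon.
Cys: 2 codons.
Leu: 6 codons.
2 × 2 × 1 × 2 × 1 × 2 × 6 = 96.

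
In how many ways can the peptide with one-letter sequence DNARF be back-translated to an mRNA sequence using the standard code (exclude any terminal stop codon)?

Asp: 2 codons.
Asn: 2 codons.
Ala: 4 codons.
Arg: 6 codons.
Phe: 2 codons.
2 × 2 × 4 × 6 × 2 = 192.

192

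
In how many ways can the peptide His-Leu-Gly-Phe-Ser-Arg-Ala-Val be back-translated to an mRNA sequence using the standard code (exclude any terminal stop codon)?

55296

His: 2 codons.
Leu: 6 codons.
Gly: 4 codons.
Phe: 2 codons.
Ser: 6 codons.
Arg: 6 codons.
Ala: 4 codons.
Val: 4 codons.
2 × 6 × 4 × 2 × 6 × 6 × 4 × 4 = 55296.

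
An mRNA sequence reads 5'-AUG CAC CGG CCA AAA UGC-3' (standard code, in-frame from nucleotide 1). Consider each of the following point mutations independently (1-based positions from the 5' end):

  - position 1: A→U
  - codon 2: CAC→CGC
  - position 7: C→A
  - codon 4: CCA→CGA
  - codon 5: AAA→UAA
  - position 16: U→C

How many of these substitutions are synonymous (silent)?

Codon 1: AUG (Met) → UUG (Leu) — missense.
Codon 2: CAC (His) → CGC (Arg) — missense.
Codon 3: CGG (Arg) → AGG (Arg) — synonymous.
Codon 4: CCA (Pro) → CGA (Arg) — missense.
Codon 5: AAA (Lys) → UAA (Stop) — nonsense.
Codon 6: UGC (Cys) → CGC (Arg) — missense.
Synonymous: 1 of 6.

1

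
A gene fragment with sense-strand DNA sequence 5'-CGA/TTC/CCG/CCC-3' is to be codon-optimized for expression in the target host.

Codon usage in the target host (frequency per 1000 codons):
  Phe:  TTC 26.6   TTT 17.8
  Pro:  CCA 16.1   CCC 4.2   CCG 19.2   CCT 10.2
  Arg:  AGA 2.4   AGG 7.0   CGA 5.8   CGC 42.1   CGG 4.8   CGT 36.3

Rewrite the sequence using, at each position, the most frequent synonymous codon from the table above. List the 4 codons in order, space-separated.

Codon 1 (Arg): best is CGC at 42.1.
Codon 2 (Phe): best is TTC at 26.6.
Codon 3 (Pro): best is CCG at 19.2.
Codon 4 (Pro): best is CCG at 19.2.

CGC TTC CCG CCG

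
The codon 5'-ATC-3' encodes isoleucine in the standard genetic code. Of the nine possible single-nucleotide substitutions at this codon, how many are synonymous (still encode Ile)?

Position 1: none → 0 synonymous.
Position 2: none → 0 synonymous.
Position 3: ATT, ATA → 2 synonymous.
Total: 0 + 0 + 2 = 2.

2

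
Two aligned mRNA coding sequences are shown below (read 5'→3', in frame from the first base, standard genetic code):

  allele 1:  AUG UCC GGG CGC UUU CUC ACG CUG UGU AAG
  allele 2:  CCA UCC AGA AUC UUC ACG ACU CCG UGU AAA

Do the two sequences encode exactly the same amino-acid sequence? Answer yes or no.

Codon 1: AUG Met / CCA Pro — nonsynonymous.
Codon 2: UCC Ser / UCC Ser — identical.
Codon 3: GGG Gly / AGA Arg — nonsynonymous.
Codon 4: CGC Arg / AUC Ile — nonsynonymous.
Codon 5: UUU Phe / UUC Phe — synonymous.
Codon 6: CUC Leu / ACG Thr — nonsynonymous.
Codon 7: ACG Thr / ACU Thr — synonymous.
Codon 8: CUG Leu / CCG Pro — nonsynonymous.
Codon 9: UGU Cys / UGU Cys — identical.
Codon 10: AAG Lys / AAA Lys — synonymous.
Nonsynonymous differences: 5 → different protein.

no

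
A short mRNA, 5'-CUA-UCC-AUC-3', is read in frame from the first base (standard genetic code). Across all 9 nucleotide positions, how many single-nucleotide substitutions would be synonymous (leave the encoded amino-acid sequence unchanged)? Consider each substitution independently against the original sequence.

Codon 1 (CUA, Leu): 4 synonymous substitutions.
Codon 2 (UCC, Ser): 3 synonymous substitutions.
Codon 3 (AUC, Ile): 2 synonymous substitutions.
Total: 4 + 3 + 2 = 9.

9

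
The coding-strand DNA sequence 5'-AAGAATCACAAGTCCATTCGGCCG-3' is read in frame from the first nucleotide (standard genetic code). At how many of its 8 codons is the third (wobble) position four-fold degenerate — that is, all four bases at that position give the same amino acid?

Codon 1 AAG (Lys): third position 2-fold.
Codon 2 AAT (Asn): third position 2-fold.
Codon 3 CAC (His): third position 2-fold.
Codon 4 AAG (Lys): third position 2-fold.
Codon 5 TCC (Ser): third position 4-fold.
Codon 6 ATT (Ile): third position 3-fold.
Codon 7 CGG (Arg): third position 4-fold.
Codon 8 CCG (Pro): third position 4-fold.
Four-fold degenerate third positions: 3.

3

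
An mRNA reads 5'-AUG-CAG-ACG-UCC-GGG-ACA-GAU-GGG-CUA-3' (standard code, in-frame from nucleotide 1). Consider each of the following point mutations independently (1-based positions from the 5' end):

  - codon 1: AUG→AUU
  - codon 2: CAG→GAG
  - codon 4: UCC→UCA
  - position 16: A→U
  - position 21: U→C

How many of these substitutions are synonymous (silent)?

Codon 1: AUG (Met) → AUU (Ile) — missense.
Codon 2: CAG (Gln) → GAG (Glu) — missense.
Codon 4: UCC (Ser) → UCA (Ser) — synonymous.
Codon 6: ACA (Thr) → UCA (Ser) — missense.
Codon 7: GAU (Asp) → GAC (Asp) — synonymous.
Synonymous: 2 of 5.

2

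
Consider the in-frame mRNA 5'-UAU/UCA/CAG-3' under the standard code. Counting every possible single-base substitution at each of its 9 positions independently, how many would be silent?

Codon 1 (UAU, Tyr): 1 synonymous substitution.
Codon 2 (UCA, Ser): 3 synonymous substitutions.
Codon 3 (CAG, Gln): 1 synonymous substitution.
Total: 1 + 3 + 1 = 5.

5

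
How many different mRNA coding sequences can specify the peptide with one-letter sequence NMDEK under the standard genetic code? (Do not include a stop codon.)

16

Asn: 2 codons.
Met: 1 codon.
Asp: 2 codons.
Glu: 2 codons.
Lys: 2 codons.
2 × 1 × 2 × 2 × 2 = 16.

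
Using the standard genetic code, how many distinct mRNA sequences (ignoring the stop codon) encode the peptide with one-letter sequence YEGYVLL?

Tyr: 2 codons.
Glu: 2 codons.
Gly: 4 codons.
Tyr: 2 codons.
Val: 4 codons.
Leu: 6 codons.
Leu: 6 codons.
2 × 2 × 4 × 2 × 4 × 6 × 6 = 4608.

4608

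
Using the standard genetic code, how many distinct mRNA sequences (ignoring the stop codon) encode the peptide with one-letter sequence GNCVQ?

128

Gly: 4 codons.
Asn: 2 codons.
Cys: 2 codons.
Val: 4 codons.
Gln: 2 codons.
4 × 2 × 2 × 4 × 2 = 128.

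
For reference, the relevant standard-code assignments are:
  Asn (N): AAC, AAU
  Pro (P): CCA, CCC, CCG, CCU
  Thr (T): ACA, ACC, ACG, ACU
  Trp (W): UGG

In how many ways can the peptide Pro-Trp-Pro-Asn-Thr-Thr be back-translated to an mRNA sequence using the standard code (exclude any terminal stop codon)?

512

Pro: 4 codons.
Trp: 1 codon.
Pro: 4 codons.
Asn: 2 codons.
Thr: 4 codons.
Thr: 4 codons.
4 × 1 × 4 × 2 × 4 × 4 = 512.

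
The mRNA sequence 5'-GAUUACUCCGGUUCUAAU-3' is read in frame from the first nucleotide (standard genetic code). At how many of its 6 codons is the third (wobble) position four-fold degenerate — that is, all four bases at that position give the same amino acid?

Codon 1 GAU (Asp): third position 2-fold.
Codon 2 UAC (Tyr): third position 2-fold.
Codon 3 UCC (Ser): third position 4-fold.
Codon 4 GGU (Gly): third position 4-fold.
Codon 5 UCU (Ser): third position 4-fold.
Codon 6 AAU (Asn): third position 2-fold.
Four-fold degenerate third positions: 3.

3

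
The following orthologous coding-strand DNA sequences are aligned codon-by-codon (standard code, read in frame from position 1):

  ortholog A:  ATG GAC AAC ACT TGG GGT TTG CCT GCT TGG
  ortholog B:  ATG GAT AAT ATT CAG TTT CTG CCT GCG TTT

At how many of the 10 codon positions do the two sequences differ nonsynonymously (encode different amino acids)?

Codon 1: ATG Met / ATG Met — identical.
Codon 2: GAC Asp / GAT Asp — synonymous.
Codon 3: AAC Asn / AAT Asn — synonymous.
Codon 4: ACT Thr / ATT Ile — nonsynonymous.
Codon 5: TGG Trp / CAG Gln — nonsynonymous.
Codon 6: GGT Gly / TTT Phe — nonsynonymous.
Codon 7: TTG Leu / CTG Leu — synonymous.
Codon 8: CCT Pro / CCT Pro — identical.
Codon 9: GCT Ala / GCG Ala — synonymous.
Codon 10: TGG Trp / TTT Phe — nonsynonymous.
Nonsynonymous differences: 4.

4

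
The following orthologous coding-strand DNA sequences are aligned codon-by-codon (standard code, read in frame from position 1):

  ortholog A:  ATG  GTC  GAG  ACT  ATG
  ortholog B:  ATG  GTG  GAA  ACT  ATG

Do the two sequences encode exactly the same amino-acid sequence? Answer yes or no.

yes

Codon 1: ATG Met / ATG Met — identical.
Codon 2: GTC Val / GTG Val — synonymous.
Codon 3: GAG Glu / GAA Glu — synonymous.
Codon 4: ACT Thr / ACT Thr — identical.
Codon 5: ATG Met / ATG Met — identical.
Nonsynonymous differences: 0 → same protein.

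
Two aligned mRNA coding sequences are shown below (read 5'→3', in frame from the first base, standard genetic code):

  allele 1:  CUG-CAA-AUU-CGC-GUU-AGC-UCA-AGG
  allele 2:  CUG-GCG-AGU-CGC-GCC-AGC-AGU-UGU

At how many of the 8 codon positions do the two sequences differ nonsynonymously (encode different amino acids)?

Codon 1: CUG Leu / CUG Leu — identical.
Codon 2: CAA Gln / GCG Ala — nonsynonymous.
Codon 3: AUU Ile / AGU Ser — nonsynonymous.
Codon 4: CGC Arg / CGC Arg — identical.
Codon 5: GUU Val / GCC Ala — nonsynonymous.
Codon 6: AGC Ser / AGC Ser — identical.
Codon 7: UCA Ser / AGU Ser — synonymous.
Codon 8: AGG Arg / UGU Cys — nonsynonymous.
Nonsynonymous differences: 4.

4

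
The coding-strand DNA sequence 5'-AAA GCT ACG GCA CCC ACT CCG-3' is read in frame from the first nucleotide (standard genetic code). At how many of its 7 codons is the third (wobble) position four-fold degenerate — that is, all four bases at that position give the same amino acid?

6

Codon 1 AAA (Lys): third position 2-fold.
Codon 2 GCT (Ala): third position 4-fold.
Codon 3 ACG (Thr): third position 4-fold.
Codon 4 GCA (Ala): third position 4-fold.
Codon 5 CCC (Pro): third position 4-fold.
Codon 6 ACT (Thr): third position 4-fold.
Codon 7 CCG (Pro): third position 4-fold.
Four-fold degenerate third positions: 6.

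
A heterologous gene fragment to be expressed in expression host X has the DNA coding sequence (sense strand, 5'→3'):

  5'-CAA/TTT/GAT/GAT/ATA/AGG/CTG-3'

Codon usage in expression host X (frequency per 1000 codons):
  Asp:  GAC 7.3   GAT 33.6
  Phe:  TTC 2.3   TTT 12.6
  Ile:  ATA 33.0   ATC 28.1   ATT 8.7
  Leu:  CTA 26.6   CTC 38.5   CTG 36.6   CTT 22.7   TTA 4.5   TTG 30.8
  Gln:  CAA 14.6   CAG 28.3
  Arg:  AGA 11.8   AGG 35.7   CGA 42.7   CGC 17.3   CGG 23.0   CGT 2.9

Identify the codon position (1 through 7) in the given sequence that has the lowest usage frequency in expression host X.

Codon 1 CAA (Gln): 14.6 per 1000.
Codon 2 TTT (Phe): 12.6 per 1000.
Codon 3 GAT (Asp): 33.6 per 1000.
Codon 4 GAT (Asp): 33.6 per 1000.
Codon 5 ATA (Ile): 33.0 per 1000.
Codon 6 AGG (Arg): 35.7 per 1000.
Codon 7 CTG (Leu): 36.6 per 1000.
Lowest frequency is 12.6 at codon 2.

2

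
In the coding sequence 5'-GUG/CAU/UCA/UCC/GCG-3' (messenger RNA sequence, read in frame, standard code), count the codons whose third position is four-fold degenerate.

Codon 1 GUG (Val): third position 4-fold.
Codon 2 CAU (His): third position 2-fold.
Codon 3 UCA (Ser): third position 4-fold.
Codon 4 UCC (Ser): third position 4-fold.
Codon 5 GCG (Ala): third position 4-fold.
Four-fold degenerate third positions: 4.

4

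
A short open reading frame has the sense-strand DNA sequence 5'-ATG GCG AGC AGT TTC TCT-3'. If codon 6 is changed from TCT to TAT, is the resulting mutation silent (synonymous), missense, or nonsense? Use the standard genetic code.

missense

Position 17 falls in codon 6: TCT → Ser.
After the substitution the codon is TAT → Tyr.
Ser ≠ Tyr, so this is a missense mutation.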